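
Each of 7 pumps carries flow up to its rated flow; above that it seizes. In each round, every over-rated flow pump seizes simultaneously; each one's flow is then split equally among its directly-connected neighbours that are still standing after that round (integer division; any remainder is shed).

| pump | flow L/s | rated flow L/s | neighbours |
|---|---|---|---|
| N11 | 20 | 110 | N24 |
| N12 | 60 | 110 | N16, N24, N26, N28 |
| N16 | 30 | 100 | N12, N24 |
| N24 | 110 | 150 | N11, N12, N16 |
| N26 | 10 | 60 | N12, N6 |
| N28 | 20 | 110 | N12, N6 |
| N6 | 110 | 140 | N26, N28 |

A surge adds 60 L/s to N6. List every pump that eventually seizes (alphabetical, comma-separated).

Round 1 — N6 at 170 > 140. N6 seizes.
  N6 sheds 170 L/s to N26, N28: 85 each.
    N26: 10+85 = 95 > 60
    N28: 20+85 = 105 ≤ 110
Round 2 — N26 seizes.
  N26 sheds 95 L/s to N12: 95 each.
    N12: 60+95 = 155 > 110
Round 3 — N12 seizes.
  N12 sheds 155 L/s to N16, N24, N28: 51 each (2 lost).
    N16: 30+51 = 81 ≤ 100
    N24: 110+51 = 161 > 150
    N28: 105+51 = 156 > 110
Round 4 — N24, N28 seize.
  N24 sheds 161 L/s to N11, N16: 80 each (1 lost).
    N11: 20+80 = 100 ≤ 110
    N16: 81+80 = 161 > 100
  N28 sheds 156 L/s: no online neighbours, lost.
Round 5 — N16 seizes.
  N16 sheds 161 L/s: no online neighbours, lost.
No further seizures.

N12, N16, N24, N26, N28, N6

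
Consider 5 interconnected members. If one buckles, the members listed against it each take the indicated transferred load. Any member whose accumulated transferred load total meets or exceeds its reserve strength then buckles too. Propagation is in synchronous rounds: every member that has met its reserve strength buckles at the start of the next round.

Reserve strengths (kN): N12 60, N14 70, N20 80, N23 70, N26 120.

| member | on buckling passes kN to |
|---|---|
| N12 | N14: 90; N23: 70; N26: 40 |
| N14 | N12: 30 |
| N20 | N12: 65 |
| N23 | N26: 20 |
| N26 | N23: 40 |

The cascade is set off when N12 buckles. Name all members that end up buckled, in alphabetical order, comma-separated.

N12, N14, N23

Round 1 — N12 buckles (initial).
  N14: +90 → 90 ≥ 70
  N23: +70 → 70 ≥ 70
  N26: +40 → 40 < 120
Round 2 — N14, N23 buckle.
  N26: +20 → 60 < 120
No further bucklings.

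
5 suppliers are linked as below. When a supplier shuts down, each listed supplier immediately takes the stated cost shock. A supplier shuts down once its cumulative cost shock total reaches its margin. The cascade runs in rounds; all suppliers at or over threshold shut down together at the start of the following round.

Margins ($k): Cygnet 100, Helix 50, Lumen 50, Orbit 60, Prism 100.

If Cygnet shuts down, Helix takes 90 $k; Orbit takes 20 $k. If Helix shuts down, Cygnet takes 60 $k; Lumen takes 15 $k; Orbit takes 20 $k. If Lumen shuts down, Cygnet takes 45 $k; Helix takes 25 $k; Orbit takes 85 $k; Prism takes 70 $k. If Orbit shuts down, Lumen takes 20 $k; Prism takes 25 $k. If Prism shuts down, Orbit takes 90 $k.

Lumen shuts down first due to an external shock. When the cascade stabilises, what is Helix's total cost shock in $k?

Round 1 — Lumen shuts down (initial).
  Cygnet: +45 → 45 < 100
  Helix: +25 → 25 < 50
  Orbit: +85 → 85 ≥ 60
  Prism: +70 → 70 < 100
Round 2 — Orbit shuts down.
  Prism: +25 → 95 < 100
No further shutdowns.

25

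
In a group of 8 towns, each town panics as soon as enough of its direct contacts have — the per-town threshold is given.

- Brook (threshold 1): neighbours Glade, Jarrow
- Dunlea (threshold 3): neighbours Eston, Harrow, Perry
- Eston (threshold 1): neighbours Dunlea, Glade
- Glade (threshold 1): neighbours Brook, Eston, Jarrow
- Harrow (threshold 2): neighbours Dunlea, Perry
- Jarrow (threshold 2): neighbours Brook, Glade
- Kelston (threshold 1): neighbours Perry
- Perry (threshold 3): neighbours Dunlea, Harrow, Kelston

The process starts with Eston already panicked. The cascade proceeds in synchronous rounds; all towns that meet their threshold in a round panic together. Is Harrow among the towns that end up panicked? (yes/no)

no

Round 1 — Eston panics (initial).
Round 2 — checking thresholds:
  Dunlea: 1 of 3 neighbours < 3, below threshold.
  Glade: 1 of 3 neighbours ≥ 1, panics.
Round 3 — checking thresholds:
  Brook: 1 of 2 neighbours ≥ 1, panics.
  Dunlea: 1 of 3 neighbours < 3, below threshold.
  Jarrow: 1 of 2 neighbours < 2, below threshold.
Round 4 — checking thresholds:
  Dunlea: 1 of 3 neighbours < 3, below threshold.
  Jarrow: 2 of 2 neighbours ≥ 2, panics.
Round 5 — no new panics; cascade stops.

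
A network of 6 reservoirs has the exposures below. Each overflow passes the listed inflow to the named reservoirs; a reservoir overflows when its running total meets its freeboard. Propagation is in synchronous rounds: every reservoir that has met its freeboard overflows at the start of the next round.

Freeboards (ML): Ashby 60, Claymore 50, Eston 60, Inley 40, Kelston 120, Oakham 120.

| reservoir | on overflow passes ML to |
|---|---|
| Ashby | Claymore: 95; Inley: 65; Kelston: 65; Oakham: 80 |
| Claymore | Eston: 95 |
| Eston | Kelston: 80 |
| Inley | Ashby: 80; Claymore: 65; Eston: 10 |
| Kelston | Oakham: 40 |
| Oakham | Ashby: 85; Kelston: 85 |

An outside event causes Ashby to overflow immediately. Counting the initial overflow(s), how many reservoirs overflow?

6

Round 1 — Ashby overflows (initial).
  Claymore: +95 → 95 ≥ 50
  Inley: +65 → 65 ≥ 40
  Kelston: +65 → 65 < 120
  Oakham: +80 → 80 < 120
Round 2 — Claymore, Inley overflow.
  Eston: +95+10 → 105 ≥ 60
Round 3 — Eston overflows.
  Kelston: +80 → 145 ≥ 120
Round 4 — Kelston overflows.
  Oakham: +40 → 120 ≥ 120
Round 5 — Oakham overflows.
No further overflows.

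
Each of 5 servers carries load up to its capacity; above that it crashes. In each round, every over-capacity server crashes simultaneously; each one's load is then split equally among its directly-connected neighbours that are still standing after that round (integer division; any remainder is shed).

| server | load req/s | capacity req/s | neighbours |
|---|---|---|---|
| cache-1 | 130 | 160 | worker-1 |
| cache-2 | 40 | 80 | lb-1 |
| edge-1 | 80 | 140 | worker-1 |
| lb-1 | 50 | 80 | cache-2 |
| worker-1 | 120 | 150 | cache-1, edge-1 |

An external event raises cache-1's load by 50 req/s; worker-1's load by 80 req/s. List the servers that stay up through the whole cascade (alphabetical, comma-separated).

Round 1 — cache-1 at 180 > 160; worker-1 at 200 > 150. cache-1, worker-1 crash.
  cache-1 sheds 180 req/s: no online neighbours, lost.
  worker-1 sheds 200 req/s to edge-1: 200 each.
    edge-1: 80+200 = 280 > 140
Round 2 — edge-1 crashes.
  edge-1 sheds 280 req/s: no online neighbours, lost.
No further crashes.

cache-2, lb-1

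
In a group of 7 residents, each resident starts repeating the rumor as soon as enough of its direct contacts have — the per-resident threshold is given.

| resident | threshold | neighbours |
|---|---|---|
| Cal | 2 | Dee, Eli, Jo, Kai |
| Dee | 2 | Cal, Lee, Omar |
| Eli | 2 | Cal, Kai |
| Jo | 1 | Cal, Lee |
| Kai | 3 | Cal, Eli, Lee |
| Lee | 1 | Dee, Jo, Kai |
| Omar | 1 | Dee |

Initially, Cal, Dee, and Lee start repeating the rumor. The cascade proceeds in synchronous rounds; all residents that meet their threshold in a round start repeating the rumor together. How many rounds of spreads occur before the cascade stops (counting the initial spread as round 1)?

Round 1 — Cal, Dee, Lee start repeating the rumor (initial).
Round 2 — checking thresholds:
  Eli: 1 of 2 neighbours < 2, not yet.
  Jo: 2 of 2 neighbours ≥ 1, starts repeating the rumor.
  Kai: 2 of 3 neighbours < 3, not yet.
  Omar: 1 of 1 neighbours ≥ 1, starts repeating the rumor.
Round 3 — no new spreads; cascade stops.

2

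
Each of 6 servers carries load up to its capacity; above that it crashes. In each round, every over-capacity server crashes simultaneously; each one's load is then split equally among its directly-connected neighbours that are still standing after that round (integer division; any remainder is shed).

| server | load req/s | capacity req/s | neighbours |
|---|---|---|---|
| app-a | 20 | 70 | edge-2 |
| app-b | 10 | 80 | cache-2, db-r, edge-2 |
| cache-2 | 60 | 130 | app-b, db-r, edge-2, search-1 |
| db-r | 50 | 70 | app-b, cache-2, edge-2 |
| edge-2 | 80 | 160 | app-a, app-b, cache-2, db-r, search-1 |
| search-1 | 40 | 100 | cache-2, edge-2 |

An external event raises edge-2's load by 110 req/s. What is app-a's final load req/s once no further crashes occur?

58

Round 1 — edge-2 at 190 > 160. edge-2 crashes.
  edge-2 sheds 190 req/s to app-a, app-b, cache-2, db-r, search-1: 38 each.
    app-a: 20+38 = 58 ≤ 70
    app-b: 10+38 = 48 ≤ 80
    cache-2: 60+38 = 98 ≤ 130
    db-r: 50+38 = 88 > 70
    search-1: 40+38 = 78 ≤ 100
Round 2 — db-r crashes.
  db-r sheds 88 req/s to app-b, cache-2: 44 each.
    app-b: 48+44 = 92 > 80
    cache-2: 98+44 = 142 > 130
Round 3 — app-b, cache-2 crash.
  app-b sheds 92 req/s: no online neighbours, lost.
  cache-2 sheds 142 req/s to search-1: 142 each.
    search-1: 78+142 = 220 > 100
Round 4 — search-1 crashes.
  search-1 sheds 220 req/s: no online neighbours, lost.
No further crashes.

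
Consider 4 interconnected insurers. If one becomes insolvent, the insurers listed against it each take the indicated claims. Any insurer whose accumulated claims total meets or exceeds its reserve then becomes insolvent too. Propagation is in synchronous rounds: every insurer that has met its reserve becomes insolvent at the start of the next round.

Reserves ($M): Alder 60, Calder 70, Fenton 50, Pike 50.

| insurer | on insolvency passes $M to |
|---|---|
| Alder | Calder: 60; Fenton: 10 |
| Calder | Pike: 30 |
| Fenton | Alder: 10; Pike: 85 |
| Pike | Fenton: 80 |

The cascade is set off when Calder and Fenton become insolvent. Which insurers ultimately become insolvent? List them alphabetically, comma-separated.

Round 1 — Calder, Fenton become insolvent (initial).
  Alder: +10 → 10 < 60
  Pike: +30+85 → 115 ≥ 50
Round 2 — Pike becomes insolvent.
No further insolvencies.

Calder, Fenton, Pike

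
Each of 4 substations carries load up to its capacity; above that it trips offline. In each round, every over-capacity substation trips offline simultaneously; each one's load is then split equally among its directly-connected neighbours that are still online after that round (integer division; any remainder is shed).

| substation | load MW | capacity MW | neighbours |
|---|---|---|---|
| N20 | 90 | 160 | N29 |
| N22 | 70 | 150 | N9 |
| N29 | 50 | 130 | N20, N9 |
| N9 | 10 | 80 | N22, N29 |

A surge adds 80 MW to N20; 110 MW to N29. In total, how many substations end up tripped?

4

Round 1 — N20 at 170 > 160; N29 at 160 > 130. N20, N29 trip offline.
  N20 sheds 170 MW: no online neighbours, lost.
  N29 sheds 160 MW to N9: 160 each.
    N9: 10+160 = 170 > 80
Round 2 — N9 trips offline.
  N9 sheds 170 MW to N22: 170 each.
    N22: 70+170 = 240 > 150
Round 3 — N22 trips offline.
  N22 sheds 240 MW: no online neighbours, lost.
No further trips.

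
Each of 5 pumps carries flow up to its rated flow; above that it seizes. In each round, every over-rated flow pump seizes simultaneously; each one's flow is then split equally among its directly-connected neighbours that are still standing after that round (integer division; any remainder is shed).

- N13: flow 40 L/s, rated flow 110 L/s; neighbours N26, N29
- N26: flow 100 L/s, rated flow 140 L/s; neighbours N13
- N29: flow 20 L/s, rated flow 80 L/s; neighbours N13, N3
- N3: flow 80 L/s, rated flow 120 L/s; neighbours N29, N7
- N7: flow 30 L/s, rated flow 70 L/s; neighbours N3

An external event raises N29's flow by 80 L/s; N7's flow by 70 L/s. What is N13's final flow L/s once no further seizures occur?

90

Round 1 — N29 at 100 > 80; N7 at 100 > 70. N29, N7 seize.
  N29 sheds 100 L/s to N13, N3: 50 each.
    N13: 40+50 = 90 ≤ 110
    N3: 80+50 = 130 > 120
  N7 sheds 100 L/s to N3: 100 each.
    N3: 130+100 = 230 > 120
Round 2 — N3 seizes.
  N3 sheds 230 L/s: no online neighbours, lost.
No further seizures.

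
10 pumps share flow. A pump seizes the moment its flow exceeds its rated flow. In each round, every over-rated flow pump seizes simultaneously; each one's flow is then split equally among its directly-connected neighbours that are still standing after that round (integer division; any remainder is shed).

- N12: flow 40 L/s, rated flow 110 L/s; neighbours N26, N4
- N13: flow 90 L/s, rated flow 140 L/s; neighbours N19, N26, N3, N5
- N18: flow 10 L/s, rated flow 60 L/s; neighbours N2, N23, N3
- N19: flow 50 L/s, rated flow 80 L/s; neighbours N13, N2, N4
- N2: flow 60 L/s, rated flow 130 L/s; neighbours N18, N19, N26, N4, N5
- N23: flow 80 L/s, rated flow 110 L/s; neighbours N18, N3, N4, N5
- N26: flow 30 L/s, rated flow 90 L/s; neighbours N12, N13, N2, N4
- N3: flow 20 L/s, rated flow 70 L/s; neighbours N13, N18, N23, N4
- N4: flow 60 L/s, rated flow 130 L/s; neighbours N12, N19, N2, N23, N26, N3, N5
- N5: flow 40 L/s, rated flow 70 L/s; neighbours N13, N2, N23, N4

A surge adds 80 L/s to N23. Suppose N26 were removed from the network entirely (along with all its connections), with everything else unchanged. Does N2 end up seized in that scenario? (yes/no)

no

With N26 removed:
Round 1 — N23 at 160 > 110. N23 seizes.
  N23 sheds 160 L/s to N18, N3, N4, N5: 40 each.
    N18: 10+40 = 50 ≤ 60
    N3: 20+40 = 60 ≤ 70
    N4: 60+40 = 100 ≤ 130
    N5: 40+40 = 80 > 70
Round 2 — N5 seizes.
  N5 sheds 80 L/s to N13, N2, N4: 26 each (2 lost).
    N13: 90+26 = 116 ≤ 140
    N2: 60+26 = 86 ≤ 130
    N4: 100+26 = 126 ≤ 130
No further seizures.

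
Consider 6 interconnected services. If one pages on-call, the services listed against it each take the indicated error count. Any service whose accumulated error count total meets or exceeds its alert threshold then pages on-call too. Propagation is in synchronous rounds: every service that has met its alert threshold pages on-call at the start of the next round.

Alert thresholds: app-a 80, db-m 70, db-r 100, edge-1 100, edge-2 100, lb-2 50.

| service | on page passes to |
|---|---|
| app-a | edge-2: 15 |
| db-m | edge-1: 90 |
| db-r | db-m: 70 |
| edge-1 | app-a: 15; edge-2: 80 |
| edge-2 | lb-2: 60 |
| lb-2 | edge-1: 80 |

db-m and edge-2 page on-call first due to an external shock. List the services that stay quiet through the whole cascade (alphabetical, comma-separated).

Round 1 — db-m, edge-2 page on-call (initial).
  edge-1: +90 → 90 < 100
  lb-2: +60 → 60 ≥ 50
Round 2 — lb-2 pages on-call.
  edge-1: +80 → 170 ≥ 100
Round 3 — edge-1 pages on-call.
  app-a: +15 → 15 < 80
No further pages.

app-a, db-r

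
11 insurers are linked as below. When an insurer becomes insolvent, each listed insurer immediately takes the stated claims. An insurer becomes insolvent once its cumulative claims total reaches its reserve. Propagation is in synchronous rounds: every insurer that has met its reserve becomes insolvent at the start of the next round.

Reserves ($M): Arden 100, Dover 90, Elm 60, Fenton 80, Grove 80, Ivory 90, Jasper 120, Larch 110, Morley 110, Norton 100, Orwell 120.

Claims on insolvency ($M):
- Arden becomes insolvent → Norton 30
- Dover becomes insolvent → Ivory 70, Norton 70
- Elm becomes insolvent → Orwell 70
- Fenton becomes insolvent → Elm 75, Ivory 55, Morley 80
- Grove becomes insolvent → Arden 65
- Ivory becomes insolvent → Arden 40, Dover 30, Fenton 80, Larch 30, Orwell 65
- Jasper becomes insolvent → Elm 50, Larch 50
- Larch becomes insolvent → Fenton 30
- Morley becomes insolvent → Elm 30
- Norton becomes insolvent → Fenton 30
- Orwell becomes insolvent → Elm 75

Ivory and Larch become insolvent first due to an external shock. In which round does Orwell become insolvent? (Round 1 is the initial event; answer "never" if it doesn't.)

Round 1 — Ivory, Larch become insolvent (initial).
  Arden: +40 → 40 < 100
  Dover: +30 → 30 < 90
  Fenton: +80+30 → 110 ≥ 80
  Orwell: +65 → 65 < 120
Round 2 — Fenton becomes insolvent.
  Elm: +75 → 75 ≥ 60
  Morley: +80 → 80 < 110
Round 3 — Elm becomes insolvent.
  Orwell: +70 → 135 ≥ 120
Round 4 — Orwell becomes insolvent.
No further insolvencies.

4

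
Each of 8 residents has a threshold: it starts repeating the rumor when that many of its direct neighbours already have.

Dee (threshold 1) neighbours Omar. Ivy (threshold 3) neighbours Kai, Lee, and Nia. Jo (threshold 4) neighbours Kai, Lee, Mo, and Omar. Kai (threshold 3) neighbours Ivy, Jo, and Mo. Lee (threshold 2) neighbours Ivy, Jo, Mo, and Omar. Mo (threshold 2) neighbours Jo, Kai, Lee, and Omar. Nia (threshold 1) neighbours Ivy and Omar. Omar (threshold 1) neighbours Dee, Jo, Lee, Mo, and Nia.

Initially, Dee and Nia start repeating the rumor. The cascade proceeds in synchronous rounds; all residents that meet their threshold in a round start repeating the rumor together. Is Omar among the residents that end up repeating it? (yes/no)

yes

Round 1 — Dee, Nia start repeating the rumor (initial).
Round 2 — checking thresholds:
  Ivy: 1 of 3 neighbours < 3, holds.
  Omar: 2 of 5 neighbours ≥ 1, starts repeating the rumor.
Round 3 — no new spreads; cascade stops.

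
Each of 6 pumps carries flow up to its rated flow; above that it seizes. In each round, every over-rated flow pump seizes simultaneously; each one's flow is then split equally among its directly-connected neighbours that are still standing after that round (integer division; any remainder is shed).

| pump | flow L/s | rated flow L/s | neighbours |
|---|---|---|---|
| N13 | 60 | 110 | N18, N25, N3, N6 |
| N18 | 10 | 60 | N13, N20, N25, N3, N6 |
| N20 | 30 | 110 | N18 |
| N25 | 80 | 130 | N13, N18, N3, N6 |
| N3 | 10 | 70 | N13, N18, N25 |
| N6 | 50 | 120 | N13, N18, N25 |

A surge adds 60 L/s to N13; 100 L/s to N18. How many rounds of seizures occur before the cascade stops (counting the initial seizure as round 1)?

3

Round 1 — N13 at 120 > 110; N18 at 110 > 60. N13, N18 seize.
  N13 sheds 120 L/s to N25, N3, N6: 40 each.
    N25: 80+40 = 120 ≤ 130
    N3: 10+40 = 50 ≤ 70
    N6: 50+40 = 90 ≤ 120
  N18 sheds 110 L/s to N20, N25, N3, N6: 27 each (2 lost).
    N20: 30+27 = 57 ≤ 110
    N25: 120+27 = 147 > 130
    N3: 50+27 = 77 > 70
    N6: 90+27 = 117 ≤ 120
Round 2 — N25, N3 seize.
  N25 sheds 147 L/s to N6: 147 each.
    N6: 117+147 = 264 > 120
  N3 sheds 77 L/s: no online neighbours, lost.
Round 3 — N6 seizes.
  N6 sheds 264 L/s: no online neighbours, lost.
No further seizures.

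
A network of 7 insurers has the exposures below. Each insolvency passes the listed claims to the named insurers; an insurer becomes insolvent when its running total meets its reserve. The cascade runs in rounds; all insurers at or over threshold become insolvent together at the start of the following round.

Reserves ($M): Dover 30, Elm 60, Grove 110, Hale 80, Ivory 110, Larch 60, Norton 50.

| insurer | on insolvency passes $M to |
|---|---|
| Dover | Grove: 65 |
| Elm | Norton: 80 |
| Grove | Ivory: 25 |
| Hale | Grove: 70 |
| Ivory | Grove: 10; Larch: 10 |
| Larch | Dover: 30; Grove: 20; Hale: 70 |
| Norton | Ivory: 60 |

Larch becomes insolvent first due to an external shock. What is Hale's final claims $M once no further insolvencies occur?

70

Round 1 — Larch becomes insolvent (initial).
  Dover: +30 → 30 ≥ 30
  Grove: +20 → 20 < 110
  Hale: +70 → 70 < 80
Round 2 — Dover becomes insolvent.
  Grove: +65 → 85 < 110
No further insolvencies.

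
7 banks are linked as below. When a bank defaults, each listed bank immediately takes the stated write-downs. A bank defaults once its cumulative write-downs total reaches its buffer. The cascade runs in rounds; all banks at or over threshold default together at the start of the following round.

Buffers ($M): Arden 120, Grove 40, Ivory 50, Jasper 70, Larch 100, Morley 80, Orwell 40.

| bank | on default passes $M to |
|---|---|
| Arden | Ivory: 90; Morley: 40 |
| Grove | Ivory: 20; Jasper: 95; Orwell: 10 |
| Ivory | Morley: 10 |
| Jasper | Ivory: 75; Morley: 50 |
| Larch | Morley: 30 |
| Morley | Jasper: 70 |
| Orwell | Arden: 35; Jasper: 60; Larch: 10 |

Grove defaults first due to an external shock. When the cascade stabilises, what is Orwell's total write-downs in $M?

10

Round 1 — Grove defaults (initial).
  Ivory: +20 → 20 < 50
  Jasper: +95 → 95 ≥ 70
  Orwell: +10 → 10 < 40
Round 2 — Jasper defaults.
  Ivory: +75 → 95 ≥ 50
  Morley: +50 → 50 < 80
Round 3 — Ivory defaults.
  Morley: +10 → 60 < 80
No further defaults.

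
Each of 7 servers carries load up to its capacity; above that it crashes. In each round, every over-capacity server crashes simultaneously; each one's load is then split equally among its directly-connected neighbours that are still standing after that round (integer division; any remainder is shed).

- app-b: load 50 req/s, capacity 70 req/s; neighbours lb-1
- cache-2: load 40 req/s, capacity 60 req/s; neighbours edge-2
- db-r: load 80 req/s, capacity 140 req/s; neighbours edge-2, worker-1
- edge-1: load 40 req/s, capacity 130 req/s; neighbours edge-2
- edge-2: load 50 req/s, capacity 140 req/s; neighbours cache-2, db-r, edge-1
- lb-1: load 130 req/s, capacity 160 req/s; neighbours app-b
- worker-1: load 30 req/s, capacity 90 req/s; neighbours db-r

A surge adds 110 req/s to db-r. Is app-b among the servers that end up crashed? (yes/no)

no

Round 1 — db-r at 190 > 140. db-r crashes.
  db-r sheds 190 req/s to edge-2, worker-1: 95 each.
    edge-2: 50+95 = 145 > 140
    worker-1: 30+95 = 125 > 90
Round 2 — edge-2, worker-1 crash.
  edge-2 sheds 145 req/s to cache-2, edge-1: 72 each (1 lost).
    cache-2: 40+72 = 112 > 60
    edge-1: 40+72 = 112 ≤ 130
  worker-1 sheds 125 req/s: no online neighbours, lost.
Round 3 — cache-2 crashes.
  cache-2 sheds 112 req/s: no online neighbours, lost.
No further crashes.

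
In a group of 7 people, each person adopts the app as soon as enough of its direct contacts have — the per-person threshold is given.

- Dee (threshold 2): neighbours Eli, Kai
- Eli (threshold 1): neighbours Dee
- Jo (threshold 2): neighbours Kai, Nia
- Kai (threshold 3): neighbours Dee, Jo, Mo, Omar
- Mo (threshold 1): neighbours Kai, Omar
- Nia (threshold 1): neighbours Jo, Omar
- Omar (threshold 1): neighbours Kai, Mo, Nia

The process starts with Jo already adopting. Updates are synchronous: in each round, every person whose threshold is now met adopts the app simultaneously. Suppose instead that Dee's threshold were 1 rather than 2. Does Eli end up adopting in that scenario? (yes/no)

yes

With Dee's threshold at 1:
Round 1 — Jo adopts the app (initial).
Round 2 — checking thresholds:
  Kai: 1 of 4 neighbours < 3, holds.
  Nia: 1 of 2 neighbours ≥ 1, adopts the app.
Round 3 — checking thresholds:
  Kai: 1 of 4 neighbours < 3, holds.
  Omar: 1 of 3 neighbours ≥ 1, adopts the app.
Round 4 — checking thresholds:
  Kai: 2 of 4 neighbours < 3, holds.
  Mo: 1 of 2 neighbours ≥ 1, adopts the app.
Round 5 — checking thresholds:
  Kai: 3 of 4 neighbours ≥ 3, adopts the app.
Round 6 — checking thresholds:
  Dee: 1 of 2 neighbours ≥ 1, adopts the app.
Round 7 — checking thresholds:
  Eli: 1 of 1 neighbours ≥ 1, adopts the app.
Round 8 — no new adoptions; cascade stops.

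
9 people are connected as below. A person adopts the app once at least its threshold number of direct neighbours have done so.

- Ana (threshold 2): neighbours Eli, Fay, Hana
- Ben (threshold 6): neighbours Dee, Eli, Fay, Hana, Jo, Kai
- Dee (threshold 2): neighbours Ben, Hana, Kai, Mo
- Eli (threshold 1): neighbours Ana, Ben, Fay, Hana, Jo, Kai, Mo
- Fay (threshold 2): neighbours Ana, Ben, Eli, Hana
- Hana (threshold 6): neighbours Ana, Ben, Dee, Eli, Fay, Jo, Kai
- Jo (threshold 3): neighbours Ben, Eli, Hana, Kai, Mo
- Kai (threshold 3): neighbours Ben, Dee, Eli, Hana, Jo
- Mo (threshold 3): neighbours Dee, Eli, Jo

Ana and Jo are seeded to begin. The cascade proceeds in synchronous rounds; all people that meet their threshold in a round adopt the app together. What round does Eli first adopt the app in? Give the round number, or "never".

Round 1 — Ana, Jo adopt the app (initial).
Round 2 — checking thresholds:
  Ben: 1 of 6 neighbours < 6, not yet.
  Eli: 2 of 7 neighbours ≥ 1, adopts the app.
  Fay: 1 of 4 neighbours < 2, not yet.
  Hana: 2 of 7 neighbours < 6, not yet.
  Kai: 1 of 5 neighbours < 3, not yet.
  Mo: 1 of 3 neighbours < 3, not yet.
Round 3 — checking thresholds:
  Ben: 2 of 6 neighbours < 6, not yet.
  Fay: 2 of 4 neighbours ≥ 2, adopts the app.
  Hana: 3 of 7 neighbours < 6, not yet.
  Kai: 2 of 5 neighbours < 3, not yet.
  Mo: 2 of 3 neighbours < 3, not yet.
Round 4 — no new adoptions; cascade stops.

2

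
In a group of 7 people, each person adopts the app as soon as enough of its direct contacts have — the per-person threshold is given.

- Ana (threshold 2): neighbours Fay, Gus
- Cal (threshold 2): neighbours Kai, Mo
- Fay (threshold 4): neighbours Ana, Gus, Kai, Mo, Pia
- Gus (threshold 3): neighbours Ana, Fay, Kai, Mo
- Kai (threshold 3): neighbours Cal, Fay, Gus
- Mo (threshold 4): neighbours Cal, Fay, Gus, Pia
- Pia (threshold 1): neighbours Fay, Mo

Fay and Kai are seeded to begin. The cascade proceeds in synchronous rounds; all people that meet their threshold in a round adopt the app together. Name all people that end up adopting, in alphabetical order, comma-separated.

Round 1 — Fay, Kai adopt the app (initial).
Round 2 — checking thresholds:
  Ana: 1 of 2 neighbours < 2, not yet.
  Cal: 1 of 2 neighbours < 2, not yet.
  Gus: 2 of 4 neighbours < 3, not yet.
  Mo: 1 of 4 neighbours < 4, not yet.
  Pia: 1 of 2 neighbours ≥ 1, adopts the app.
Round 3 — no new adoptions; cascade stops.

Fay, Kai, Pia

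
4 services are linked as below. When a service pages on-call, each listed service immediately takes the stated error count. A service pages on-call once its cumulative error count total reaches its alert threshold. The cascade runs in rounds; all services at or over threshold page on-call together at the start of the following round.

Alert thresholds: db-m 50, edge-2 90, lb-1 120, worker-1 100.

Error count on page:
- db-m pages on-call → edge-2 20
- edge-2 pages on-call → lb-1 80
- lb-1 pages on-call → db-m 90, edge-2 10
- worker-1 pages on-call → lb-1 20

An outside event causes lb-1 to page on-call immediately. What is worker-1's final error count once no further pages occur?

0

Round 1 — lb-1 pages on-call (initial).
  db-m: +90 → 90 ≥ 50
  edge-2: +10 → 10 < 90
Round 2 — db-m pages on-call.
  edge-2: +20 → 30 < 90
No further pages.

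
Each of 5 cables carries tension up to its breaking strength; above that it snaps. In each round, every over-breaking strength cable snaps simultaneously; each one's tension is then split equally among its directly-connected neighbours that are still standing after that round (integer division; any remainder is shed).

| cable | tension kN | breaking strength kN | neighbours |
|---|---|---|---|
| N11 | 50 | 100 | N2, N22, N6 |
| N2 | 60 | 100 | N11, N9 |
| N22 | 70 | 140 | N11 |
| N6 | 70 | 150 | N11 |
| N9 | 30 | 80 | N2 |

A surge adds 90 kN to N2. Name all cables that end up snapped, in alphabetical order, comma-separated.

N11, N2, N9

Round 1 — N2 at 150 > 100. N2 snaps.
  N2 sheds 150 kN to N11, N9: 75 each.
    N11: 50+75 = 125 > 100
    N9: 30+75 = 105 > 80
Round 2 — N11, N9 snap.
  N11 sheds 125 kN to N22, N6: 62 each (1 lost).
    N22: 70+62 = 132 ≤ 140
    N6: 70+62 = 132 ≤ 150
  N9 sheds 105 kN: no online neighbours, lost.
No further breaks.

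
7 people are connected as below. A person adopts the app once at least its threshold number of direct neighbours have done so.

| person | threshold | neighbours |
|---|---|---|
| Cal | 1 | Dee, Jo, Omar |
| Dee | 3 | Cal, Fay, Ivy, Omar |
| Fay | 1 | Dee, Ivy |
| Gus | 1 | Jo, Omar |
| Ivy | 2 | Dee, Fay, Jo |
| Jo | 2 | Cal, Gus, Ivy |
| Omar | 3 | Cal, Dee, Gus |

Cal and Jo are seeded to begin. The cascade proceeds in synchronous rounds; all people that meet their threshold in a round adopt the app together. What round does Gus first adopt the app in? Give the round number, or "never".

Round 1 — Cal, Jo adopt the app (initial).
Round 2 — checking thresholds:
  Dee: 1 of 4 neighbours < 3, holds.
  Gus: 1 of 2 neighbours ≥ 1, adopts the app.
  Ivy: 1 of 3 neighbours < 2, holds.
  Omar: 1 of 3 neighbours < 3, holds.
Round 3 — no new adoptions; cascade stops.

2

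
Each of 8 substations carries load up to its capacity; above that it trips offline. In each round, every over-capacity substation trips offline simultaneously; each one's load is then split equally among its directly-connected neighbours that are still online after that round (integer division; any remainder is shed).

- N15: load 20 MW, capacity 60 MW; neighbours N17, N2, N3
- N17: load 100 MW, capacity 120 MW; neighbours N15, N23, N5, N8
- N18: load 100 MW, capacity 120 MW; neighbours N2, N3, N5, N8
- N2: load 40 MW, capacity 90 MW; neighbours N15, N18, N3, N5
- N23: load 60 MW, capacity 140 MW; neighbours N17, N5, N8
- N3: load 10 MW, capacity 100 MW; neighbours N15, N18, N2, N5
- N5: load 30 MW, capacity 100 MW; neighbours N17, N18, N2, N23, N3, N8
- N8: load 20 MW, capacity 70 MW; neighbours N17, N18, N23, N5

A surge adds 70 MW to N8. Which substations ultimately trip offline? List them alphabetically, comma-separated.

N15, N17, N18, N2, N23, N3, N5, N8

Round 1 — N8 at 90 > 70. N8 trips offline.
  N8 sheds 90 MW to N17, N18, N23, N5: 22 each (2 lost).
    N17: 100+22 = 122 > 120
    N18: 100+22 = 122 > 120
    N23: 60+22 = 82 ≤ 140
    N5: 30+22 = 52 ≤ 100
Round 2 — N17, N18 trip offline.
  N17 sheds 122 MW to N15, N23, N5: 40 each (2 lost).
    N15: 20+40 = 60 ≤ 60
    N23: 82+40 = 122 ≤ 140
    N5: 52+40 = 92 ≤ 100
  N18 sheds 122 MW to N2, N3, N5: 40 each (2 lost).
    N2: 40+40 = 80 ≤ 90
    N3: 10+40 = 50 ≤ 100
    N5: 92+40 = 132 > 100
Round 3 — N5 trips offline.
  N5 sheds 132 MW to N2, N23, N3: 44 each.
    N2: 80+44 = 124 > 90
    N23: 122+44 = 166 > 140
    N3: 50+44 = 94 ≤ 100
Round 4 — N2, N23 trip offline.
  N2 sheds 124 MW to N15, N3: 62 each.
    N15: 60+62 = 122 > 60
    N3: 94+62 = 156 > 100
  N23 sheds 166 MW: no online neighbours, lost.
Round 5 — N15, N3 trip offline.
  N15 sheds 122 MW: no online neighbours, lost.
  N3 sheds 156 MW: no online neighbours, lost.
No further trips.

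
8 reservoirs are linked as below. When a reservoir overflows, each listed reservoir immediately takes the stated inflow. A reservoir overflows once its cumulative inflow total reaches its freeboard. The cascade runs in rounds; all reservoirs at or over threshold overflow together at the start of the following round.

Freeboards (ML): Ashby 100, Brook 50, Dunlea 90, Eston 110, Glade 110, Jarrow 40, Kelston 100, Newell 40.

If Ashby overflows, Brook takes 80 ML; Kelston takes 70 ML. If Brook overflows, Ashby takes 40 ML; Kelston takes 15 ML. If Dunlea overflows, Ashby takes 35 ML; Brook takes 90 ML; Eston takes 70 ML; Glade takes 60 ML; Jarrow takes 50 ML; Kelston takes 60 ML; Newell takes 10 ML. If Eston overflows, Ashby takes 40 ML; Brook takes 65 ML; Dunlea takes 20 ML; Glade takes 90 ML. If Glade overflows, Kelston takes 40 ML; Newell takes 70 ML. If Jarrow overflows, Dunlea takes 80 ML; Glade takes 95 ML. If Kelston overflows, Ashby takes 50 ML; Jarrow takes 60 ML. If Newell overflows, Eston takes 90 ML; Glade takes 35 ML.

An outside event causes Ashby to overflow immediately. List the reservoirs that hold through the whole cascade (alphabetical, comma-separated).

Round 1 — Ashby overflows (initial).
  Brook: +80 → 80 ≥ 50
  Kelston: +70 → 70 < 100
Round 2 — Brook overflows.
  Kelston: +15 → 85 < 100
No further overflows.

Dunlea, Eston, Glade, Jarrow, Kelston, Newell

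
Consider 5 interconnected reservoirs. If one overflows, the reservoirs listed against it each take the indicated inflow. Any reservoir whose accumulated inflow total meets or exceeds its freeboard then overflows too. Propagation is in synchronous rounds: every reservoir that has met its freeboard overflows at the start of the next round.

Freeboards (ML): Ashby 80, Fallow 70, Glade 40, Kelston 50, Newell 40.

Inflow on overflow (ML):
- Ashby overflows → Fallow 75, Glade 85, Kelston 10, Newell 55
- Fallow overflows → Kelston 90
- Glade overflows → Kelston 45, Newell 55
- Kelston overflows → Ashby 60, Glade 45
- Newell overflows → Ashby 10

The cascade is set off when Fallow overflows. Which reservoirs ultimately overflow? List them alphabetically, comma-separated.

Round 1 — Fallow overflows (initial).
  Kelston: +90 → 90 ≥ 50
Round 2 — Kelston overflows.
  Ashby: +60 → 60 < 80
  Glade: +45 → 45 ≥ 40
Round 3 — Glade overflows.
  Newell: +55 → 55 ≥ 40
Round 4 — Newell overflows.
  Ashby: +10 → 70 < 80
No further overflows.

Fallow, Glade, Kelston, Newell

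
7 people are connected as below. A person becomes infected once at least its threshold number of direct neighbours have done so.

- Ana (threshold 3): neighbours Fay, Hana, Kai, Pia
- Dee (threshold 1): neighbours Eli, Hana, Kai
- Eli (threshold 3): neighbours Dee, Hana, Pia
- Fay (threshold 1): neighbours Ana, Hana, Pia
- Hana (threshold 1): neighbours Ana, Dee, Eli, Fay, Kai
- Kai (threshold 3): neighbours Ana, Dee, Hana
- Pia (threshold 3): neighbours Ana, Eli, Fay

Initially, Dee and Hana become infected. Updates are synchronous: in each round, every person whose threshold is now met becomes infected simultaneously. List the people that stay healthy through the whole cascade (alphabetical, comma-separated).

Round 1 — Dee, Hana become infected (initial).
Round 2 — checking thresholds:
  Ana: 1 of 4 neighbours < 3, below threshold.
  Eli: 2 of 3 neighbours < 3, below threshold.
  Fay: 1 of 3 neighbours ≥ 1, becomes infected.
  Kai: 2 of 3 neighbours < 3, below threshold.
Round 3 — no new infections; cascade stops.

Ana, Eli, Kai, Pia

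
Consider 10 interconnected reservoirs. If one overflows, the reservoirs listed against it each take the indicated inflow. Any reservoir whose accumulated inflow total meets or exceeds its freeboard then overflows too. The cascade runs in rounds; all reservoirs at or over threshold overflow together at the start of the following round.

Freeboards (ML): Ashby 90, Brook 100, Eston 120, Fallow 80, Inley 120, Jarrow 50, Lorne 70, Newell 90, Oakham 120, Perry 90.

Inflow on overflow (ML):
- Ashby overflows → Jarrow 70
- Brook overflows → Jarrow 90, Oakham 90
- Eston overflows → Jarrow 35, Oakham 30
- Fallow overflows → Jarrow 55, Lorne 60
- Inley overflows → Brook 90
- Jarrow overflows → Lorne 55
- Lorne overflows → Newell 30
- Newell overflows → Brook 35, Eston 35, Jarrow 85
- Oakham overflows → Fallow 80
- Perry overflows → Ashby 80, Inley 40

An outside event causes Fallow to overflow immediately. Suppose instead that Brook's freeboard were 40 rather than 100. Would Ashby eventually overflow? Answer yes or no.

no

With Brook's freeboard at 40:
Round 1 — Fallow overflows (initial).
  Jarrow: +55 → 55 ≥ 50
  Lorne: +60 → 60 < 70
Round 2 — Jarrow overflows.
  Lorne: +55 → 115 ≥ 70
Round 3 — Lorne overflows.
  Newell: +30 → 30 < 90
No further overflows.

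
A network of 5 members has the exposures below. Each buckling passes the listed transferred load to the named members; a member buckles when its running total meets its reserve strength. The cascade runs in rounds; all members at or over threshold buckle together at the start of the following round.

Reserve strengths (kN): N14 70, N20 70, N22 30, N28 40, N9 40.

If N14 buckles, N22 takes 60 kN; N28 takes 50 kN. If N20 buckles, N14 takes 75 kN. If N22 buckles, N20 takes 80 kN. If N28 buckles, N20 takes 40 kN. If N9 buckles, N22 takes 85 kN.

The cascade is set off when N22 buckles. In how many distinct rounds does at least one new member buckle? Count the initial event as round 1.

4

Round 1 — N22 buckles (initial).
  N20: +80 → 80 ≥ 70
Round 2 — N20 buckles.
  N14: +75 → 75 ≥ 70
Round 3 — N14 buckles.
  N28: +50 → 50 ≥ 40
Round 4 — N28 buckles.
No further bucklings.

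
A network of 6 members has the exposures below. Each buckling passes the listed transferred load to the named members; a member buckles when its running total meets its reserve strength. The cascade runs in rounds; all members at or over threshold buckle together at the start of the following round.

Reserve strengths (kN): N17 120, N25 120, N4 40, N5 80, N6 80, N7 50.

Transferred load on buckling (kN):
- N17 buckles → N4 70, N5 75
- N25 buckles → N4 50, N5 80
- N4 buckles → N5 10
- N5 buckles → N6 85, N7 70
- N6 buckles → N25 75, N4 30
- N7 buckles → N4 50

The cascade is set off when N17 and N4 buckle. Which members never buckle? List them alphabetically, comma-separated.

N25

Round 1 — N17, N4 buckle (initial).
  N5: +75+10 → 85 ≥ 80
Round 2 — N5 buckles.
  N6: +85 → 85 ≥ 80
  N7: +70 → 70 ≥ 50
Round 3 — N6, N7 buckle.
  N25: +75 → 75 < 120
No further bucklings.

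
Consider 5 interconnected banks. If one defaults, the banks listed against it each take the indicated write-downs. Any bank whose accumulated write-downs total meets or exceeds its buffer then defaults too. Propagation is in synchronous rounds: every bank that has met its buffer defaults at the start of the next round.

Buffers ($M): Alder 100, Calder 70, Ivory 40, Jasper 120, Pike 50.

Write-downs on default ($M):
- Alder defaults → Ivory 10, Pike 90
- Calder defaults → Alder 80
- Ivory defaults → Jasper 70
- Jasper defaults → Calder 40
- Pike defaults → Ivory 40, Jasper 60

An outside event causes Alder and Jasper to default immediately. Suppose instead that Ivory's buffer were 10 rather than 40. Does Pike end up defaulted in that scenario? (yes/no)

yes

With Ivory's buffer at 10:
Round 1 — Alder, Jasper default (initial).
  Calder: +40 → 40 < 70
  Ivory: +10 → 10 ≥ 10
  Pike: +90 → 90 ≥ 50
Round 2 — Ivory, Pike default.
No further defaults.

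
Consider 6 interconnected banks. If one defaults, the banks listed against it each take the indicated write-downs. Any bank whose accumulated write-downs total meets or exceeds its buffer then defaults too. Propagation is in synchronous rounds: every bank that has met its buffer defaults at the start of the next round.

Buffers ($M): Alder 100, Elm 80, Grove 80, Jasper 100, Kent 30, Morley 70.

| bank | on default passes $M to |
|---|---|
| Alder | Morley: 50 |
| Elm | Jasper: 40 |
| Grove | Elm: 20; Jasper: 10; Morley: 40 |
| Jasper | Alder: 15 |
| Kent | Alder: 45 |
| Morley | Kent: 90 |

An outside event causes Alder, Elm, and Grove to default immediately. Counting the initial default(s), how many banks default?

Round 1 — Alder, Elm, Grove default (initial).
  Jasper: +40+10 → 50 < 100
  Morley: +50+40 → 90 ≥ 70
Round 2 — Morley defaults.
  Kent: +90 → 90 ≥ 30
Round 3 — Kent defaults.
No further defaults.

5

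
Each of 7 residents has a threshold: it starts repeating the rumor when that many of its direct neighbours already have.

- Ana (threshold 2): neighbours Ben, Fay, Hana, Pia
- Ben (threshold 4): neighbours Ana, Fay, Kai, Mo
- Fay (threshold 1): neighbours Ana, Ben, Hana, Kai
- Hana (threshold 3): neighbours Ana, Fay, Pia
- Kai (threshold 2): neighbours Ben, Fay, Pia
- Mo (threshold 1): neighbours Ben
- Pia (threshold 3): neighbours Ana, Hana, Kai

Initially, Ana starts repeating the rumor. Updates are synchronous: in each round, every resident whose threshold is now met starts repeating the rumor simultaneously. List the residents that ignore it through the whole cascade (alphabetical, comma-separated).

Round 1 — Ana starts repeating the rumor (initial).
Round 2 — checking thresholds:
  Ben: 1 of 4 neighbours < 4, holds.
  Fay: 1 of 4 neighbours ≥ 1, starts repeating the rumor.
  Hana: 1 of 3 neighbours < 3, holds.
  Pia: 1 of 3 neighbours < 3, holds.
Round 3 — no new spreads; cascade stops.

Ben, Hana, Kai, Mo, Pia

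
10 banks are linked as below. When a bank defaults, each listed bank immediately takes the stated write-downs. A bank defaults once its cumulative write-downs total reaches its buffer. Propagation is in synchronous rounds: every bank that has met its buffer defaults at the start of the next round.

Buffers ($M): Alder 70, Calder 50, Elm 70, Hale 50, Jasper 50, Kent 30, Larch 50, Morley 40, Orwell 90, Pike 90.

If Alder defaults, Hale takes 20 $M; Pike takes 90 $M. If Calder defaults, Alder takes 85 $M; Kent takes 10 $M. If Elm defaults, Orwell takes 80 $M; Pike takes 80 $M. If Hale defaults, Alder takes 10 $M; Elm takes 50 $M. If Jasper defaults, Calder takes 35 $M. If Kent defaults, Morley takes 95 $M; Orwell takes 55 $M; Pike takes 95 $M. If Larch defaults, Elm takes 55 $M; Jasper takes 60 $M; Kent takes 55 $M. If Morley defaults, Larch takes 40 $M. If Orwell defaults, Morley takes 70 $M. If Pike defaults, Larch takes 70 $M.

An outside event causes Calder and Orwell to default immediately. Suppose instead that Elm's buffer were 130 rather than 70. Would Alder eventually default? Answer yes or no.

yes

With Elm's buffer at 130:
Round 1 — Calder, Orwell default (initial).
  Alder: +85 → 85 ≥ 70
  Kent: +10 → 10 < 30
  Morley: +70 → 70 ≥ 40
Round 2 — Alder, Morley default.
  Hale: +20 → 20 < 50
  Larch: +40 → 40 < 50
  Pike: +90 → 90 ≥ 90
Round 3 — Pike defaults.
  Larch: +70 → 110 ≥ 50
Round 4 — Larch defaults.
  Elm: +55 → 55 < 130
  Jasper: +60 → 60 ≥ 50
  Kent: +55 → 65 ≥ 30
Round 5 — Jasper, Kent default.
No further defaults.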